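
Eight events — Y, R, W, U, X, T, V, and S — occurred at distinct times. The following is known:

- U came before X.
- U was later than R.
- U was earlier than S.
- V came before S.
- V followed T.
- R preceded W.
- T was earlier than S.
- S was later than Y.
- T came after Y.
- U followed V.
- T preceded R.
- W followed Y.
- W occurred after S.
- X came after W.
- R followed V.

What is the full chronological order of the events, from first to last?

The constraints fix every adjacent pair, so only one ordering works:
Y → T → V → R → U → S → W → X.

Y, T, V, R, U, S, W, X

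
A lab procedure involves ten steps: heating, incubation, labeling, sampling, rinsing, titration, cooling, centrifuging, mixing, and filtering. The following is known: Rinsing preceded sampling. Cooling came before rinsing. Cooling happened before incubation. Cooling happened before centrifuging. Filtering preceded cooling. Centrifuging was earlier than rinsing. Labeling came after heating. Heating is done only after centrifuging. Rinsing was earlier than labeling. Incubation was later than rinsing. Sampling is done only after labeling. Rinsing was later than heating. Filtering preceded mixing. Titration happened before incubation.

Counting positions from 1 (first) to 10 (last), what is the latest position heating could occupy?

6

Heating must come before incubation, labeling, rinsing, and sampling — 4 steps forced after it.
Everything else can be placed before heating in some valid order, so heating can sit as late as position 10 − 4 = 6.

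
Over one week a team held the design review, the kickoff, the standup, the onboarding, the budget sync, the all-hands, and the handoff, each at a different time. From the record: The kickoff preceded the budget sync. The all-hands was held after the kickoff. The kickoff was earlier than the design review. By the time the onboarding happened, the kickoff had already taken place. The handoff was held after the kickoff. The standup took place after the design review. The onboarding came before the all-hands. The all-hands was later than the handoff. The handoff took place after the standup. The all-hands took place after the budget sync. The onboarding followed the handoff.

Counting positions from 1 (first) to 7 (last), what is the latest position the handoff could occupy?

5

The handoff must come before the all-hands and the onboarding — 2 meetings forced after it.
Everything else can be placed before the handoff in some valid order, so the handoff can sit as late as position 7 − 2 = 5.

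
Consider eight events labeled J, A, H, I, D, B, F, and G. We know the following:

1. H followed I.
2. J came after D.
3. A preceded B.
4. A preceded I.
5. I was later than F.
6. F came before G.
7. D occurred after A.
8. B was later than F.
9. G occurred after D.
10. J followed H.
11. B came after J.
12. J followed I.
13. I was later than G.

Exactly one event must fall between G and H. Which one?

Tracing the constraints gives G → I → H, so I sits after G and before H.
No other event is forced both after G and before H.

I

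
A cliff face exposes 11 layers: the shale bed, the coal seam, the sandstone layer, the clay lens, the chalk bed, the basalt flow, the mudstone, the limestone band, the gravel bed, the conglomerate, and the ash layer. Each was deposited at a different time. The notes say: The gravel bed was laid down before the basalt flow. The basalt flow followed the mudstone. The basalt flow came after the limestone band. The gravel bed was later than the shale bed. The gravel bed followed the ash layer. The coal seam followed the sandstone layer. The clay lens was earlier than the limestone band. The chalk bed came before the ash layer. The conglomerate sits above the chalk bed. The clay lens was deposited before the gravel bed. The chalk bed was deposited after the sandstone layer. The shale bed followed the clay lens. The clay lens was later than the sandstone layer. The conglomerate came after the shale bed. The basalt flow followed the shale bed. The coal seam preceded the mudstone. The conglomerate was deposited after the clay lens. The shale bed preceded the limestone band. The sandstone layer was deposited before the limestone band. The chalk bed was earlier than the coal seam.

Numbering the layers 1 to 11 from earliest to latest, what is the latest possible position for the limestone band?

10

The limestone band must come before the basalt flow — 1 layer forced after it.
Everything else can be placed before the limestone band in some valid order, so the limestone band can sit as late as position 11 − 1 = 10.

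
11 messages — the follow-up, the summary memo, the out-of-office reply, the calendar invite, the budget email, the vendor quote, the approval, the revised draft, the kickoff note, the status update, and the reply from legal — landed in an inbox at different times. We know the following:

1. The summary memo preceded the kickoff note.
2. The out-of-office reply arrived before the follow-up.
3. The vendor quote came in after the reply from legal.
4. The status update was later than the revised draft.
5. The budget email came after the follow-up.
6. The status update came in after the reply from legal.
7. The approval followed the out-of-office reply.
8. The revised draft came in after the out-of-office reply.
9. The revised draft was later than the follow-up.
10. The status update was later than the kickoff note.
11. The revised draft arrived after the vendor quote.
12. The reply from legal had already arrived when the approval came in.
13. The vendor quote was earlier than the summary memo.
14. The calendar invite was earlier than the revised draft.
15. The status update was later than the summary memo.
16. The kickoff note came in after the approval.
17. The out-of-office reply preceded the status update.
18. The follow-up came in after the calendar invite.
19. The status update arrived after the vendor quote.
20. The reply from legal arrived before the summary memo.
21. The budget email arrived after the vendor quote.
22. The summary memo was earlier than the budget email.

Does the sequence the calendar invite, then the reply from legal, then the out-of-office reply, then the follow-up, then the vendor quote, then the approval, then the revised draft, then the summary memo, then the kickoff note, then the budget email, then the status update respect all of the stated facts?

Check each stated constraint against the proposed order — e.g. the out-of-office reply is ahead of the status update; the reply from legal is ahead of the status update. Every pair is in the required order; nothing is violated.

yes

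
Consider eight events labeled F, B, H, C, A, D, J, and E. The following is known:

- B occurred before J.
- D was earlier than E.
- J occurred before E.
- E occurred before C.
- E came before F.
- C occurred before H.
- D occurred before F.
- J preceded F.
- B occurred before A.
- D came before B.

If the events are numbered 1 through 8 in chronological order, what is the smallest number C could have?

5

B, D, E, and J must all come before C — 4 forced predecessors.
Nothing else is forced ahead of C, so its earliest slot is position 4 + 1 = 5.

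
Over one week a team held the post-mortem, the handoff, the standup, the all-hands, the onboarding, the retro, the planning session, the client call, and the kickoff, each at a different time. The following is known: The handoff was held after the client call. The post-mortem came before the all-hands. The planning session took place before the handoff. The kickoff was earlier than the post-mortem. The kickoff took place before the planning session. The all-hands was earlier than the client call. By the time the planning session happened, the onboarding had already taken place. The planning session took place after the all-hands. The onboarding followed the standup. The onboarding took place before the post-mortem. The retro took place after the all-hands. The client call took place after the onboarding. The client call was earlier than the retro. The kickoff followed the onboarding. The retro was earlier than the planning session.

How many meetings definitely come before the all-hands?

Directly stated before the all-hands: the post-mortem.
The kickoff reaches the all-hands via the kickoff → the post-mortem → the all-hands.
The onboarding reaches the all-hands via the onboarding → the post-mortem → the all-hands.
The standup reaches the all-hands via the standup → the onboarding → the post-mortem → the all-hands.
No chain forces the planning session (or any of the others) ahead of the all-hands.
That's the kickoff, the onboarding, the post-mortem, and the standup — 4 in all.

4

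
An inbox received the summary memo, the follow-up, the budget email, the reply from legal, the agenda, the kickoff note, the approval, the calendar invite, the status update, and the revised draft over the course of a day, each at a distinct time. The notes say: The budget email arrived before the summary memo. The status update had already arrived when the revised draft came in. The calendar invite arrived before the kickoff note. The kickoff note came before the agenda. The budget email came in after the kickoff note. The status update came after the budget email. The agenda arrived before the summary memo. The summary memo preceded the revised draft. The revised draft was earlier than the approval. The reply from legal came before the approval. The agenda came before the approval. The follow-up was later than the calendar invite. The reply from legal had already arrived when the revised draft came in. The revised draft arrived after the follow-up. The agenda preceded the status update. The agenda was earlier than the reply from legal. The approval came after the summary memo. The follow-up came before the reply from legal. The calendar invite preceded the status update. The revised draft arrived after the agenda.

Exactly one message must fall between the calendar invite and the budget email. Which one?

Tracing the constraints gives the calendar invite → the kickoff note → the budget email, so the kickoff note sits after the calendar invite and before the budget email.
No other message is forced both after the calendar invite and before the budget email.

the kickoff note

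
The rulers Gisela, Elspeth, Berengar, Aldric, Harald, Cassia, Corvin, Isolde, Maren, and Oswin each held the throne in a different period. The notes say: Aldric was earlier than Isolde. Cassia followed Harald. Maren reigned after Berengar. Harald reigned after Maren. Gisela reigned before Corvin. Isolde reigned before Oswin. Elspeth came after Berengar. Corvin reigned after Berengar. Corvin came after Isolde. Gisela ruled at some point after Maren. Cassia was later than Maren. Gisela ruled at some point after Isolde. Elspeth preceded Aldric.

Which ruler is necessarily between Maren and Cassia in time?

Tracing the constraints gives Maren → Harald → Cassia, so Harald sits after Maren and before Cassia.
No other ruler is forced both after Maren and before Cassia.

Harald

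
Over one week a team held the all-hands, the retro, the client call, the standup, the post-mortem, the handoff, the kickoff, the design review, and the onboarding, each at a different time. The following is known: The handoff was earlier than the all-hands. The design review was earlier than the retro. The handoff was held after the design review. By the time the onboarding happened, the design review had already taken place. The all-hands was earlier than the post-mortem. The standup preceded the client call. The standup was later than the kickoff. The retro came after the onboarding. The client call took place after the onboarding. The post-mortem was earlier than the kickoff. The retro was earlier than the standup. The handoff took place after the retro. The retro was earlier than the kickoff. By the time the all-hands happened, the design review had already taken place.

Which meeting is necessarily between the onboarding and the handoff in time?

the retro

Tracing the constraints gives the onboarding → the retro → the handoff, so the retro sits after the onboarding and before the handoff.
No other meeting is forced both after the onboarding and before the handoff.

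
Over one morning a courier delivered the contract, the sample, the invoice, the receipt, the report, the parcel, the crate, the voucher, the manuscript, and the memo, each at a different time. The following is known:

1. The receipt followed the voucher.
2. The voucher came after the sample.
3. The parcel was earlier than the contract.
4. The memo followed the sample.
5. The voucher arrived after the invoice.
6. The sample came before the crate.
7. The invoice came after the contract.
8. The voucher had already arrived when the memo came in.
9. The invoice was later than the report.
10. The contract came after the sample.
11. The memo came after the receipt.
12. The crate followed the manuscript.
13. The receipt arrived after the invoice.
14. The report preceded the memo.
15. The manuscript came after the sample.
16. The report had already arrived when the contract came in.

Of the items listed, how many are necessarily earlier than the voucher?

5

Directly stated before the voucher: the invoice and the sample.
The contract reaches the voucher via the contract → the invoice → the voucher.
The parcel reaches the voucher via the parcel → the contract → the invoice → the voucher.
The report reaches the voucher via the report → the invoice → the voucher.
That's the contract, the invoice, the parcel, the report, and the sample — 5 in all.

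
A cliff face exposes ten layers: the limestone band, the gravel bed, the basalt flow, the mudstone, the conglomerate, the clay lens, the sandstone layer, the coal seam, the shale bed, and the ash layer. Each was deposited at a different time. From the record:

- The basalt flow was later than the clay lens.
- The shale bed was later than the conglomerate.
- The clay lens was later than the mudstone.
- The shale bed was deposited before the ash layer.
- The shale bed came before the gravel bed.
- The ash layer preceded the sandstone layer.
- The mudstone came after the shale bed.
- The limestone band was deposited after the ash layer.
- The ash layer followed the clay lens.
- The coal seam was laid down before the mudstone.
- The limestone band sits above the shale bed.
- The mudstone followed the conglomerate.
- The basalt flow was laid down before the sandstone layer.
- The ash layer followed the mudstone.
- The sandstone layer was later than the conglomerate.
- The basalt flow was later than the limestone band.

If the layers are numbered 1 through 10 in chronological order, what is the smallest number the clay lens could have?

5

The coal seam, the conglomerate, the mudstone, and the shale bed must all come before the clay lens — 4 forced predecessors.
Nothing else is forced ahead of the clay lens, so its earliest slot is position 4 + 1 = 5.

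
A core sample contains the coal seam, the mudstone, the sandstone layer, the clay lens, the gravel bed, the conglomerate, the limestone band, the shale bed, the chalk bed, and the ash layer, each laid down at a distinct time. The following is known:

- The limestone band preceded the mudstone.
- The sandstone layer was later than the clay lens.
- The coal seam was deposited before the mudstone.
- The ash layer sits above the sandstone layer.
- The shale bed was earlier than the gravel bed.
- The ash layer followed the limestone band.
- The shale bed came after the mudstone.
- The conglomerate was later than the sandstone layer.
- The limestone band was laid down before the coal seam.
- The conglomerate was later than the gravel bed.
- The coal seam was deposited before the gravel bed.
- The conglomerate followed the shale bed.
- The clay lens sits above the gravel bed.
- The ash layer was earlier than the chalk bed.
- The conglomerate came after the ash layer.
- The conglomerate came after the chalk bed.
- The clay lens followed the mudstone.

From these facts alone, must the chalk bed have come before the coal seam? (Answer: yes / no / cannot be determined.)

Tracing the constraints gives the coal seam → the mudstone → the clay lens → the sandstone layer → the ash layer → the chalk bed, so the coal seam must come before the chalk bed.
That means the chalk bed cannot be before the coal seam.

no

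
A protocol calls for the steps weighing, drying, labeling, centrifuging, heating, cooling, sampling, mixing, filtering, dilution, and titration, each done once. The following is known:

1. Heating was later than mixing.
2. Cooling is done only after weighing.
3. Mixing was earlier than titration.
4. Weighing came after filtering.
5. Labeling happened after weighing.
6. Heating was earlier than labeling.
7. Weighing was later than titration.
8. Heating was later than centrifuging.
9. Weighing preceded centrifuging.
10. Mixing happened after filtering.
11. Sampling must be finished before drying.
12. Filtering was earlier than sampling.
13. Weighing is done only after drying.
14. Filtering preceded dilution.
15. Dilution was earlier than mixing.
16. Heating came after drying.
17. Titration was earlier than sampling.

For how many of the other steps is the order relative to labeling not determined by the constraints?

Forced before labeling: centrifuging, dilution, drying, filtering, heating, mixing, sampling, titration, and weighing.
That leaves cooling with no forced order relative to labeling — 1.

1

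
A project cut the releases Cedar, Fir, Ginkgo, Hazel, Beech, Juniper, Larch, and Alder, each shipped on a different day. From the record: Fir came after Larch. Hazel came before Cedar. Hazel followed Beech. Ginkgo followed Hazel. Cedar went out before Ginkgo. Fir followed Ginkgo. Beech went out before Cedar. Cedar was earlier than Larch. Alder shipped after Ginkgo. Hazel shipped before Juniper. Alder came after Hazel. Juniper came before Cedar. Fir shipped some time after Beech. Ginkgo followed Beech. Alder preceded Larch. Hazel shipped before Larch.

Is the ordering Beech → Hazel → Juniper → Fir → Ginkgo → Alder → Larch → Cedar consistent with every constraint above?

no

The constraints require Cedar before Ginkgo, but in the proposed sequence Ginkgo appears ahead of Cedar. That one violation is enough.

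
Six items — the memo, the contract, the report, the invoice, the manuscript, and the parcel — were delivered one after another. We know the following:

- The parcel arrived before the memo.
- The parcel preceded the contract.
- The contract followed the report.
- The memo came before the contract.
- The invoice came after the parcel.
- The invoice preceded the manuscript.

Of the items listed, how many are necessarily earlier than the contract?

3

Directly stated before the contract: the memo, the parcel, and the report.
No chain forces the invoice (or any of the others) ahead of the contract.
That's the memo, the parcel, and the report — 3 in all.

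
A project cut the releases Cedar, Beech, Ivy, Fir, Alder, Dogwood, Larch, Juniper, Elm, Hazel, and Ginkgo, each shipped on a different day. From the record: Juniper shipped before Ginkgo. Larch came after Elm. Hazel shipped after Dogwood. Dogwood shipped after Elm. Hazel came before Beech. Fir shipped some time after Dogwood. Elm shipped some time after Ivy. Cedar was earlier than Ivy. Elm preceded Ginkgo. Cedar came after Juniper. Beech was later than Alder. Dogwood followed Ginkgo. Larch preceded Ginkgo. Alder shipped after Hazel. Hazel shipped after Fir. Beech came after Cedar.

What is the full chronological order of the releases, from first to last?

The constraints fix every adjacent pair, so only one ordering works:
Juniper → Cedar → Ivy → Elm → Larch → Ginkgo → Dogwood → Fir → Hazel → Alder → Beech.

Juniper, Cedar, Ivy, Elm, Larch, Ginkgo, Dogwood, Fir, Hazel, Alder, Beech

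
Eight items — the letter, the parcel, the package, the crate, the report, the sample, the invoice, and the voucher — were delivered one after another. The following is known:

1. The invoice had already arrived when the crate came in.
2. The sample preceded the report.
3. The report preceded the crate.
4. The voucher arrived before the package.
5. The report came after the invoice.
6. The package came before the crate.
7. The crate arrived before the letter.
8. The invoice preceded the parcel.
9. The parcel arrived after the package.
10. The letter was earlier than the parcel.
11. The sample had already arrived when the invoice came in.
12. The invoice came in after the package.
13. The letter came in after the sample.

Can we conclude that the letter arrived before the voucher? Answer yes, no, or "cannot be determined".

Tracing the constraints gives the voucher → the package → the crate → the letter, so the voucher must come before the letter.
That means the letter cannot be before the voucher.

no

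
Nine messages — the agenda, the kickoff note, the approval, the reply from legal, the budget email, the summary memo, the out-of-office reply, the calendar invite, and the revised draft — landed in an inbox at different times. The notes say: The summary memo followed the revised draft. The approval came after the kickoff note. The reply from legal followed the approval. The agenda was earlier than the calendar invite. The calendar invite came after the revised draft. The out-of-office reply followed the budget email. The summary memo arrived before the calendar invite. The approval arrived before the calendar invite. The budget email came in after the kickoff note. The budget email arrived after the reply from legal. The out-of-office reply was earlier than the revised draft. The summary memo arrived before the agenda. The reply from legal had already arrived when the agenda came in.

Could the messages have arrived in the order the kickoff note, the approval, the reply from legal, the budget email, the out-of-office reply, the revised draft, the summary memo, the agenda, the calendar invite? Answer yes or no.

Check each stated constraint against the proposed order — e.g. the reply from legal is ahead of the agenda; the approval is ahead of the calendar invite. Every pair is in the required order; nothing is violated.

yes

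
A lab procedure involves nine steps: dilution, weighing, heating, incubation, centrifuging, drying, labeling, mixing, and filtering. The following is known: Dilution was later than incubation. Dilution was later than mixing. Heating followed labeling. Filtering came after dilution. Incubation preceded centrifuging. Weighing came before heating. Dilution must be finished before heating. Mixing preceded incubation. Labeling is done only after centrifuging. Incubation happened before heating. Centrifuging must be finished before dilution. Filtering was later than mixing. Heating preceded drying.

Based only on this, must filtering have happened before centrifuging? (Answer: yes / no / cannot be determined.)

no

Tracing the constraints gives centrifuging → dilution → filtering, so centrifuging must come before filtering.
That means filtering cannot be before centrifuging.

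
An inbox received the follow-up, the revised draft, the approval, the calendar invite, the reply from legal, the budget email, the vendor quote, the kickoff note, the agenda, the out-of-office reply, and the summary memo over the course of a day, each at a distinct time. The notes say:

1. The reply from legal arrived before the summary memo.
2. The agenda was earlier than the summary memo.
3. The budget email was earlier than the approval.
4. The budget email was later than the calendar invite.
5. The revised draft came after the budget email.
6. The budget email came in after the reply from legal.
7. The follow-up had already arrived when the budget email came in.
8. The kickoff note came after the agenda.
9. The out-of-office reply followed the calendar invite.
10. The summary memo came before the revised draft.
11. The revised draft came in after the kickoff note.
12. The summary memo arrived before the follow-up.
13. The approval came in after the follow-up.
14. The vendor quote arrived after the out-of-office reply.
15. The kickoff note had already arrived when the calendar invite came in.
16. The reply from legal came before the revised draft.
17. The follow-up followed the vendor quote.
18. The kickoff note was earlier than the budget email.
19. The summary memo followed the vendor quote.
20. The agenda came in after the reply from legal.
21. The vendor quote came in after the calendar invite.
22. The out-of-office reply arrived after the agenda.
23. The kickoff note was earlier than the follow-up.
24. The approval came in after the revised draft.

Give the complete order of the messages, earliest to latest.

the reply from legal, the agenda, the kickoff note, the calendar invite, the out-of-office reply, the vendor quote, the summary memo, the follow-up, the budget email, the revised draft, the approval

The constraints fix every adjacent pair, so only one ordering works:
the reply from legal → the agenda → the kickoff note → the calendar invite → the out-of-office reply → the vendor quote → the summary memo → the follow-up → the budget email → the revised draft → the approval.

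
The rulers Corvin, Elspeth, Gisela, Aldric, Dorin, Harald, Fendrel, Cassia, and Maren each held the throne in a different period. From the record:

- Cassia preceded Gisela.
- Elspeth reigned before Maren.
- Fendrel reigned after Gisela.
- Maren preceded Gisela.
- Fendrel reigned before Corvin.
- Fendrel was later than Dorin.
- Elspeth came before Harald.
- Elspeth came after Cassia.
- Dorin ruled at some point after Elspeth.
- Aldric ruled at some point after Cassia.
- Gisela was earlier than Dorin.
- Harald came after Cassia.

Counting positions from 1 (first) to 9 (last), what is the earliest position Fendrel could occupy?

6

Cassia, Dorin, Elspeth, Gisela, and Maren must all come before Fendrel — 5 forced predecessors.
Nothing else is forced ahead of Fendrel, so their earliest slot is position 5 + 1 = 6.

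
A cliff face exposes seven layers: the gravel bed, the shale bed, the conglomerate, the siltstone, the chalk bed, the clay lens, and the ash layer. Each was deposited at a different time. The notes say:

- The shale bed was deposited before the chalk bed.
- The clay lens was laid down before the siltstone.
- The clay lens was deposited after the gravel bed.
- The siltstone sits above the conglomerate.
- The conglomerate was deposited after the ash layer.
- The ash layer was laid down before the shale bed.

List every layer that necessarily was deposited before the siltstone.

the ash layer, the clay lens, the conglomerate, the gravel bed

Directly stated before the siltstone: the clay lens and the conglomerate.
The ash layer reaches the siltstone via the ash layer → the conglomerate → the siltstone.
The gravel bed reaches the siltstone via the gravel bed → the clay lens → the siltstone.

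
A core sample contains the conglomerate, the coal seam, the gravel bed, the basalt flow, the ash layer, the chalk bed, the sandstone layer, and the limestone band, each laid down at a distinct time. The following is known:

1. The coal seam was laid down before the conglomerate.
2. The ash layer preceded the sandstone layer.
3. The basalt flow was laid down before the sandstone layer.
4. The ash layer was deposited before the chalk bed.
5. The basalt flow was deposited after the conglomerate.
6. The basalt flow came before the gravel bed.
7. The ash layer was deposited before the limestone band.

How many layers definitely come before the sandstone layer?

Directly stated before the sandstone layer: the ash layer and the basalt flow.
The coal seam reaches the sandstone layer via the coal seam → the conglomerate → the basalt flow → the sandstone layer.
The conglomerate reaches the sandstone layer via the conglomerate → the basalt flow → the sandstone layer.
That's the ash layer, the basalt flow, the coal seam, and the conglomerate — 4 in all.

4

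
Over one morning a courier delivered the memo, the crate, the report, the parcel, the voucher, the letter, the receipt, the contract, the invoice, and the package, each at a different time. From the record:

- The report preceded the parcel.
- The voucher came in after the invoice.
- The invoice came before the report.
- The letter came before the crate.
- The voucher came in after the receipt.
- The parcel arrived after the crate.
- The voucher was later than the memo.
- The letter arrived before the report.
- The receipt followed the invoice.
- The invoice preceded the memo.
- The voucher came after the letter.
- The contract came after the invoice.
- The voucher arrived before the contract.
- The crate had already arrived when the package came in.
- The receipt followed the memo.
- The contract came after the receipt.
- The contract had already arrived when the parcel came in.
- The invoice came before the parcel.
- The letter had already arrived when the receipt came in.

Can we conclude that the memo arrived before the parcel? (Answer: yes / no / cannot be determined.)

yes

Chain the constraints: the memo → the voucher → the contract → the parcel. Each link is directly stated, so the memo comes before the parcel.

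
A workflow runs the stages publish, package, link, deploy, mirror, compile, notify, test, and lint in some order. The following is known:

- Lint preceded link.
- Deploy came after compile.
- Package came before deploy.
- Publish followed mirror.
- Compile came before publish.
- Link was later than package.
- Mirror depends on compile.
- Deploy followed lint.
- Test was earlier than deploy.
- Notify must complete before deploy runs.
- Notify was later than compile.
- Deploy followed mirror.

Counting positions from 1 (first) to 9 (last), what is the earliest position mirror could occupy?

2

Compile must come before mirror — 1 forced predecessor.
Nothing else is forced ahead of mirror, so its earliest slot is position 1 + 1 = 2.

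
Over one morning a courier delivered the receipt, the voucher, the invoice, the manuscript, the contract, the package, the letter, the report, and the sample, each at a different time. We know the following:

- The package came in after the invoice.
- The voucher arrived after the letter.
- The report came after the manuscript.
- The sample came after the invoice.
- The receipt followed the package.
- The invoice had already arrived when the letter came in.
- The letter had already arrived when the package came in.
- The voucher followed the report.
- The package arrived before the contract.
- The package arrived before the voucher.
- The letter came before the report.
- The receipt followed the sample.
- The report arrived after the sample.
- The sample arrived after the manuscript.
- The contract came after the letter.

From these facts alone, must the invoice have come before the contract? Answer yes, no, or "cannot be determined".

yes

Chain the constraints: the invoice → the package → the contract. Each link is directly stated, so the invoice comes before the contract.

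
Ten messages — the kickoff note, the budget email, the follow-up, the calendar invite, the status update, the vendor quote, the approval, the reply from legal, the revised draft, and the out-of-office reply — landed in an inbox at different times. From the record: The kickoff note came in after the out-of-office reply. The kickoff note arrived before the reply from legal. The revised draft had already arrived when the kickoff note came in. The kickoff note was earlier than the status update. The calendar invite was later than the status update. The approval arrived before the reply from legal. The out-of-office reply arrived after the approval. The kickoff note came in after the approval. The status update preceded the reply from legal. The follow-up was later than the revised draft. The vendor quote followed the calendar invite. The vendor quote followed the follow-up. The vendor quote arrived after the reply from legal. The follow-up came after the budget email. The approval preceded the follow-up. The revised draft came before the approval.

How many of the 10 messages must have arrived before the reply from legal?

Directly stated before the reply from legal: the approval, the kickoff note, and the status update.
The out-of-office reply reaches the reply from legal via the out-of-office reply → the kickoff note → the reply from legal.
The revised draft reaches the reply from legal via the revised draft → the approval → the reply from legal.
No chain forces the vendor quote (or any of the others) ahead of the reply from legal.
That's the approval, the kickoff note, the out-of-office reply, the revised draft, and the status update — 5 in all.

5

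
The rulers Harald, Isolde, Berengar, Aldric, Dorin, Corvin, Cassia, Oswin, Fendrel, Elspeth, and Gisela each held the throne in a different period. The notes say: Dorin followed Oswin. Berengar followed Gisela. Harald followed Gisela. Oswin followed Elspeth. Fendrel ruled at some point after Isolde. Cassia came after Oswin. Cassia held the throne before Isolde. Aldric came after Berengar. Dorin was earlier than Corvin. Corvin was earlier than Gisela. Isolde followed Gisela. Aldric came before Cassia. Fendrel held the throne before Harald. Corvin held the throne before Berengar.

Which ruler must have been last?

Every other ruler has a chain of constraints placing them before Harald, so Harald is last.

Harald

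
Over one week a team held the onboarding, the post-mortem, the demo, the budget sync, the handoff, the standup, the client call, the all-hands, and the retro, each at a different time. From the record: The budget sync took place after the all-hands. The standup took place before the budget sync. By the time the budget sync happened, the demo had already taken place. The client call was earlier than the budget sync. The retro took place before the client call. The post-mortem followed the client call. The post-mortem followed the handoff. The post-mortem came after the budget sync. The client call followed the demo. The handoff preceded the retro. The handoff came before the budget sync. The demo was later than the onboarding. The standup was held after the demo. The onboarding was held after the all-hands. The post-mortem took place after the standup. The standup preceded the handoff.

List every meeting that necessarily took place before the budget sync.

the all-hands, the client call, the demo, the handoff, the onboarding, the retro, the standup

Directly stated before the budget sync: the all-hands, the client call, the demo, the handoff, and the standup.
The onboarding reaches the budget sync via the onboarding → the demo → the budget sync.
The retro reaches the budget sync via the retro → the client call → the budget sync.
No chain forces the post-mortem ahead of the budget sync.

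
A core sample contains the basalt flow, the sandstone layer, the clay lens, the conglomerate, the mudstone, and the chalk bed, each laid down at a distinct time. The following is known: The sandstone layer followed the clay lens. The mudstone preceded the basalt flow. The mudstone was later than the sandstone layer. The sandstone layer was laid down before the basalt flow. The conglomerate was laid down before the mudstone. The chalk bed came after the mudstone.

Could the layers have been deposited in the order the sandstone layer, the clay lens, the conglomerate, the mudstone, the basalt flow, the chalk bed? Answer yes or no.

no

The constraints require the clay lens before the sandstone layer, but in the proposed sequence the sandstone layer appears ahead of the clay lens. That one violation is enough.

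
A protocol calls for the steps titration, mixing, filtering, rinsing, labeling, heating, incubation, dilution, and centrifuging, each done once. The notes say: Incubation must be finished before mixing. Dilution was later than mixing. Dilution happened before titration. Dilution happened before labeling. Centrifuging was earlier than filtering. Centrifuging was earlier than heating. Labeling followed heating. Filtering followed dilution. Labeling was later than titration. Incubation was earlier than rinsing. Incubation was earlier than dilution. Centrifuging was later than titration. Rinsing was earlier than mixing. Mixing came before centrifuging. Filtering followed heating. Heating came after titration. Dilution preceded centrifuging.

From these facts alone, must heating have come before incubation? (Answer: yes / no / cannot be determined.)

no

Tracing the constraints gives incubation → mixing → centrifuging → heating, so incubation must come before heating.
That means heating cannot be before incubation.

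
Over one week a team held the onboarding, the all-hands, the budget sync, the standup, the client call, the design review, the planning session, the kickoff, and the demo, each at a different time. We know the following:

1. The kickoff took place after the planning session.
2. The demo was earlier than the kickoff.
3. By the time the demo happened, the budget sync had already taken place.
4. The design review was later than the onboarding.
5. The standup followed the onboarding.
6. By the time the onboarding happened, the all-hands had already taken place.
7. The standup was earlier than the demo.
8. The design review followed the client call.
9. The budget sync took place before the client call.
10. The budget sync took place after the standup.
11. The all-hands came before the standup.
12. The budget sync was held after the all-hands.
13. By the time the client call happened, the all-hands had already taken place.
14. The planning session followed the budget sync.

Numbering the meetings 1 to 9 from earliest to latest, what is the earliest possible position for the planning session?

5

The all-hands, the budget sync, the onboarding, and the standup must all come before the planning session — 4 forced predecessors.
Nothing else is forced ahead of the planning session, so its earliest slot is position 4 + 1 = 5.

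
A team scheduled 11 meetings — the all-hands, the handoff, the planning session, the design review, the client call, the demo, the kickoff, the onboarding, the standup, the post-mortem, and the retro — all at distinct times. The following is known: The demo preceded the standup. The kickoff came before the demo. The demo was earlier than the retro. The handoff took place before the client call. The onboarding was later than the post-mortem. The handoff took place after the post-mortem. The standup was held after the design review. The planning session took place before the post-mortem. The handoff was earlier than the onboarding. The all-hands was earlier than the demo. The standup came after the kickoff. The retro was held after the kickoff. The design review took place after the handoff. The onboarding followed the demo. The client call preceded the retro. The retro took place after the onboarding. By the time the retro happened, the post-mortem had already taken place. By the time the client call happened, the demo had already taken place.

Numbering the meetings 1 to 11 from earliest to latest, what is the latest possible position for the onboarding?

The onboarding must come before the retro — 1 meeting forced after it.
Everything else can be placed before the onboarding in some valid order, so the onboarding can sit as late as position 11 − 1 = 10.

10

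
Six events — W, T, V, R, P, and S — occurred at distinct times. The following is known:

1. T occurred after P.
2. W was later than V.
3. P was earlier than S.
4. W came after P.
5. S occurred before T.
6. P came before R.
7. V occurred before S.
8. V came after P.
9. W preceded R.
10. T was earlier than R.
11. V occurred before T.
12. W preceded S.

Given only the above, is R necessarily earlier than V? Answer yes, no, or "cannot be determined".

Tracing the constraints gives V → T → R, so V must come before R.
That means R cannot be before V.

no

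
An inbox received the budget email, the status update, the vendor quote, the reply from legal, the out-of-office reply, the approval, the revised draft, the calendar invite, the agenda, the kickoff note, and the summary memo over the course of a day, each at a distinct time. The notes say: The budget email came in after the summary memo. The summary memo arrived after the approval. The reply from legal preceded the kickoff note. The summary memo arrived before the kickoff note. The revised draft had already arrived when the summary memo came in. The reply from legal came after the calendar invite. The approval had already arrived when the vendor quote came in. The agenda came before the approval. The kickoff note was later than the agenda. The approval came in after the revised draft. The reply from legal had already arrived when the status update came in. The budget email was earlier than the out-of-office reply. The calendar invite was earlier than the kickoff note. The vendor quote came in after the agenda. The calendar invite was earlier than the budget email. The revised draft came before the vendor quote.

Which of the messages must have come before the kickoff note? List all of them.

Directly stated before the kickoff note: the agenda, the calendar invite, the reply from legal, and the summary memo.
The approval reaches the kickoff note via the approval → the summary memo → the kickoff note.
The revised draft reaches the kickoff note via the revised draft → the summary memo → the kickoff note.
No chain forces the budget email (or any of the others) ahead of the kickoff note.

the agenda, the approval, the calendar invite, the reply from legal, the revised draft, the summary memo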